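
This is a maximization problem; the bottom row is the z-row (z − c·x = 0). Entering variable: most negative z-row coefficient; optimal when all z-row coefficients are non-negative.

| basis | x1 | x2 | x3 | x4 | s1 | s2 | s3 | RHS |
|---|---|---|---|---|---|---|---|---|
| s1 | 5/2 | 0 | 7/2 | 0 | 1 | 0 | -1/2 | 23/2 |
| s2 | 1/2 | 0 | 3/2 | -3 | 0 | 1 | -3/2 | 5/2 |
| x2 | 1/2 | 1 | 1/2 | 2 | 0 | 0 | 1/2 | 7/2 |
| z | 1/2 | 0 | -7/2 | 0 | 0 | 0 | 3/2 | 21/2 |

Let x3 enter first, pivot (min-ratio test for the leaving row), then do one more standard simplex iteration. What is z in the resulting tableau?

22

Ratio test on column x3 — row 1: (23/2)/(7/2) = 23/7; row 2: (5/2)/(3/2) = 5/3; row 3: (7/2)/(1/2) = 7. Minimum is 5/3 at row 2 (s2 leaves); pivot element 3/2.
Pivot on row 2; the z-row RHS becomes 21/2 − (-7/2)·(5/3) = 49/3.
Next entering variable (most negative z-row entry -7): x4.
Ratio test on column x4 — row 1: (17/3)/7 = 17/21; row 2: entry -2 ≤ 0; row 3: (8/3)/3 = 8/9. Minimum is 17/21 at row 1 (s1 leaves); pivot element 7.
After the second pivot the z-row RHS is 49/3 − (-7)·(17/21) = 22.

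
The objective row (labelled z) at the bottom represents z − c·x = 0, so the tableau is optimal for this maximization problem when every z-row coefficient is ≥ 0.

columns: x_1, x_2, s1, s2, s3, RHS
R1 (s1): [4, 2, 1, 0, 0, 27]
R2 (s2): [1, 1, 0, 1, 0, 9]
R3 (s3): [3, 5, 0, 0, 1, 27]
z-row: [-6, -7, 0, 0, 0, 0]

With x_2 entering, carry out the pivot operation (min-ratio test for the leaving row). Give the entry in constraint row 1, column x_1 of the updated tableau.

Ratio test on column x_2 — row 1: 27/2 = 27/2; row 2: 9/1 = 9; row 3: 27/5 = 27/5. Minimum is 27/5 at row 3 (s3 leaves); pivot element 5.
Divide row 3 by 5; eliminate column x_2 from the other rows.
Row 1 update in column x_1: 4 − 2·(3/5) = 14/5.

14/5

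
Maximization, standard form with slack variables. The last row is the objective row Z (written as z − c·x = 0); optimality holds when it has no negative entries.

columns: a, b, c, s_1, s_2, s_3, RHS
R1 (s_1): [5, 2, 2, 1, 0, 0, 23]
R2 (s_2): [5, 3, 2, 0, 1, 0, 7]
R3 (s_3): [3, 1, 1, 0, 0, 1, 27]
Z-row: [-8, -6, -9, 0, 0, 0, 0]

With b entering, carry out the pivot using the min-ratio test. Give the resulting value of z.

14

Ratio test on column b — row 1: 23/2 = 23/2; row 2: 7/3 = 7/3; row 3: 27/1 = 27. Minimum is 7/3 at row 2 (s_2 leaves); pivot element 3.
Pivot on row 2; the Z-row RHS becomes 0 − (-6)·(7/3) = 14.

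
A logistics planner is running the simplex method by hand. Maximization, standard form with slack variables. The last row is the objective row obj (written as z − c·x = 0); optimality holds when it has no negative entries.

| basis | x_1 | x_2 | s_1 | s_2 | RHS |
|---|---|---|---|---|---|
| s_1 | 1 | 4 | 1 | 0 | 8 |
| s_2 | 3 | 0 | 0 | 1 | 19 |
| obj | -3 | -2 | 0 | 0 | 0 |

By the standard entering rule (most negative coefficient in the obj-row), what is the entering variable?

Negative obj-row entries: x_1: -3, x_2: -2.
The most negative is -3 in column x_1, so x_1 enters.

x_1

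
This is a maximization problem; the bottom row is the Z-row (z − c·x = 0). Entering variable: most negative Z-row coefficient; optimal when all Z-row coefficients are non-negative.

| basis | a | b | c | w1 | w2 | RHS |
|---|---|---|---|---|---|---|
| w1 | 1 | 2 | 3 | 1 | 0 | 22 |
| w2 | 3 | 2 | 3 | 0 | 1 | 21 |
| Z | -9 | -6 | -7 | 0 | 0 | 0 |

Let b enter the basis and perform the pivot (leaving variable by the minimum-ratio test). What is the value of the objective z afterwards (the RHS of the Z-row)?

Ratio test on column b — row 1: 22/2 = 11; row 2: 21/2 = 21/2. Minimum is 21/2 at row 2 (w2 leaves); pivot element 2.
Pivot on row 2; the Z-row RHS becomes 0 − (-6)·(21/2) = 63.

63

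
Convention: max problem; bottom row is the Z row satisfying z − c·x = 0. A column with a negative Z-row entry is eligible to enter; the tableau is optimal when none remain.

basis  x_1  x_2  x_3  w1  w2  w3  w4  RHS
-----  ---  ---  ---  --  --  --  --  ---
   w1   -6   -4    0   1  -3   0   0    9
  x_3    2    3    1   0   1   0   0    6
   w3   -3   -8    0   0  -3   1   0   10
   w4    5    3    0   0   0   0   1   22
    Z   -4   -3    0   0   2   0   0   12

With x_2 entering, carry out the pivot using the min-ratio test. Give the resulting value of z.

Ratio test on column x_2 — row 1: entry -4 ≤ 0; row 2: 6/3 = 2; row 3: entry -8 ≤ 0; row 4: 22/3 = 22/3. Minimum is 2 at row 2 (x_3 leaves); pivot element 3.
Pivot on row 2; the Z-row RHS becomes 12 − (-3)·2 = 18.

18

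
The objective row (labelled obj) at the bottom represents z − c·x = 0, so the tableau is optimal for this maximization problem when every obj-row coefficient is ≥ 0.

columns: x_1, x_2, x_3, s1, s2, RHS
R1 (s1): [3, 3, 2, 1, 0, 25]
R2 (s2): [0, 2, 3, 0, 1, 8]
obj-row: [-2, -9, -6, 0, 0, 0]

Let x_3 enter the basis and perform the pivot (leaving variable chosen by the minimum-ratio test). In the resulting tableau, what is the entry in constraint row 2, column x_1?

0

Ratio test on column x_3 — row 1: 25/2 = 25/2; row 2: 8/3 = 8/3. Minimum is 8/3 at row 2 (s2 leaves); pivot element 3.
Divide row 2 by 3; eliminate column x_3 from the other rows.
In the new row 2, the x_1 entry is the old entry divided by the pivot: 0/3 = 0.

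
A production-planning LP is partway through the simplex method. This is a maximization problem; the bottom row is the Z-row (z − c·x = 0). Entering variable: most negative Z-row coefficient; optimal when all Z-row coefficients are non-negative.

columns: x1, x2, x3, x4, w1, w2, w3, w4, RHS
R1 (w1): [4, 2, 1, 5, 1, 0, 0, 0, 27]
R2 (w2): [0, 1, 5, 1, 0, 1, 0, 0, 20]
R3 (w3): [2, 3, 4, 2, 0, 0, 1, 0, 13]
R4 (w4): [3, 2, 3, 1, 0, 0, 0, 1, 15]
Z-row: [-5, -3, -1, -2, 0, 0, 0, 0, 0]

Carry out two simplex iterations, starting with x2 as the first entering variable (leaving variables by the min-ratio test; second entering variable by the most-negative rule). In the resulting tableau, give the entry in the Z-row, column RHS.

Ratio test on column x2 — row 1: 27/2 = 27/2; row 2: 20/1 = 20; row 3: 13/3 = 13/3; row 4: 15/2 = 15/2. Minimum is 13/3 at row 3 (w3 leaves); pivot element 3.
Divide row 3 by 3; eliminate column x2 from the other rows.
Second iteration: most negative Z-row entry is -3 in column x1, so x1 enters.
Ratio test on column x1 — row 1: (55/3)/(8/3) = 55/8; row 2: entry -2/3 ≤ 0; row 3: (13/3)/(2/3) = 13/2; row 4: (19/3)/(5/3) = 19/5. Minimum is 19/5 at row 4 (w4 leaves); pivot element 5/3.
Divide row 4 by 5/3; eliminate column x1 from the other rows.
After both pivots, the entry at the Z-row, column RHS is 122/5.

122/5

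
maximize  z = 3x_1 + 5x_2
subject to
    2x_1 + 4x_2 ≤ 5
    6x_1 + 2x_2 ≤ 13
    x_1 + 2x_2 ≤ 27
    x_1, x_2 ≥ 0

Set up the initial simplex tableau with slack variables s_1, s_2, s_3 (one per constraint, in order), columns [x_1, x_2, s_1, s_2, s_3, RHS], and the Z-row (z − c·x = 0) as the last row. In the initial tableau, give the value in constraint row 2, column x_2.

Constraint 2 has coefficient 2 on x_2.

2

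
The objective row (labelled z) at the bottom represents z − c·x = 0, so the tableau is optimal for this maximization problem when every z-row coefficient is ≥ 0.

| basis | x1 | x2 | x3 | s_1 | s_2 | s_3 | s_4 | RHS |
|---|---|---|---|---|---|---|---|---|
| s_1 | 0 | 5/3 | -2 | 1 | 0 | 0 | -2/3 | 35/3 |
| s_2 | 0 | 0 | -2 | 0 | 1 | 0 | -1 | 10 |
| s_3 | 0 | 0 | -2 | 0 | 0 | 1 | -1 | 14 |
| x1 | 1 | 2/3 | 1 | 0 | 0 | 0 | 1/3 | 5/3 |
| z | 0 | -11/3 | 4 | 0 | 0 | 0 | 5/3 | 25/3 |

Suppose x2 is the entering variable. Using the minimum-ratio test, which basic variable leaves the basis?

Column x2 entries and ratios — s_1: (35/3)/(5/3) = 7; s_2: 0 ≤ 0, skip; s_3: 0 ≤ 0, skip; x1: (5/3)/(2/3) = 5/2.
Smallest ratio is 5/2 in the row of x1, so x1 leaves.

x1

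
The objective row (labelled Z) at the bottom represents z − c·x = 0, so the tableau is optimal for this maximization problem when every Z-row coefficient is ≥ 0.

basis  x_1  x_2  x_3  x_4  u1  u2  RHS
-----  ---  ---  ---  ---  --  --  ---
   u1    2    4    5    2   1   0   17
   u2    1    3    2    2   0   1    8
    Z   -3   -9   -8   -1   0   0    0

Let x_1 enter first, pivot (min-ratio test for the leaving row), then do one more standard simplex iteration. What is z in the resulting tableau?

26

Ratio test on column x_1 — row 1: 17/2 = 17/2; row 2: 8/1 = 8. Minimum is 8 at row 2 (u2 leaves); pivot element 1.
Pivot on row 2; the Z-row RHS becomes 0 − (-3)·8 = 24.
Next entering variable (most negative Z-row entry -2): x_3.
Ratio test on column x_3 — row 1: 1/1 = 1; row 2: 8/2 = 4. Minimum is 1 at row 1 (u1 leaves); pivot element 1.
After the second pivot the Z-row RHS is 24 − (-2)·1 = 26.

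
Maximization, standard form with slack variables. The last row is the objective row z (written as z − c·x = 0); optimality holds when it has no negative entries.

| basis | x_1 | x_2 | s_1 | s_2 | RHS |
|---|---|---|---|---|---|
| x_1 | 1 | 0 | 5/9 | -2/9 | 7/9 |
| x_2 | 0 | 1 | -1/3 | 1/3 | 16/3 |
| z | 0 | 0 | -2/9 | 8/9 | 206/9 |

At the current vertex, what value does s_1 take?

s_1 is not in the basis, so in the current basic feasible solution s_1 = 0.

0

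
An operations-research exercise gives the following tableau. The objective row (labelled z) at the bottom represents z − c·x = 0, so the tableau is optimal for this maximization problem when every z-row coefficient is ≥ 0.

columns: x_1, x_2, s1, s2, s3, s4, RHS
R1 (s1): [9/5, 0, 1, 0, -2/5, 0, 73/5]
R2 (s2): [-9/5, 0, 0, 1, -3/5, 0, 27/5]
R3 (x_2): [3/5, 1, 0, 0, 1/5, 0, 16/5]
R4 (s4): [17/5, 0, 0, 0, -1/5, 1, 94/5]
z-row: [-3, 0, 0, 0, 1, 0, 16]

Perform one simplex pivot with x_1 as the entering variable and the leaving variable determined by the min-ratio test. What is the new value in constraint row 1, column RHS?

5

Ratio test on column x_1 — row 1: (73/5)/(9/5) = 73/9; row 2: entry -9/5 ≤ 0; row 3: (16/5)/(3/5) = 16/3; row 4: (94/5)/(17/5) = 94/17. Minimum is 16/3 at row 3 (x_2 leaves); pivot element 3/5.
Divide row 3 by 3/5; eliminate column x_1 from the other rows.
Row 1 update in column RHS: 73/5 − (9/5)·(16/3) = 5.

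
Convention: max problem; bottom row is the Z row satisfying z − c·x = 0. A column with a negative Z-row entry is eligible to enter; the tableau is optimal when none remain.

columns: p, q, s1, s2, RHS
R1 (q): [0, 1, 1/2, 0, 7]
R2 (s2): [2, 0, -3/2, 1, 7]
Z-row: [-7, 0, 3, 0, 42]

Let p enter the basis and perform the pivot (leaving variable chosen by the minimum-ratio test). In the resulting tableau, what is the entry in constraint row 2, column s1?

-3/4

Ratio test on column p — row 1: entry 0 ≤ 0; row 2: 7/2 = 7/2. Minimum is 7/2 at row 2 (s2 leaves); pivot element 2.
Divide row 2 by 2; eliminate column p from the other rows.
In the new row 2, the s1 entry is the old entry divided by the pivot: (-3/2)/2 = -3/4.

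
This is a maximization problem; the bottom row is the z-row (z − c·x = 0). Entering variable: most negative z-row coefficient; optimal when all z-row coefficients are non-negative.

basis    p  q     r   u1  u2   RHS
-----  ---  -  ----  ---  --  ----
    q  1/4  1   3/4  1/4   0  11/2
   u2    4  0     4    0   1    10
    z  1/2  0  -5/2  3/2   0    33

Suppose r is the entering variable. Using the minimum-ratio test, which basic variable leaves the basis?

Column r entries and ratios — q: (11/2)/(3/4) = 22/3; u2: 10/4 = 5/2.
Smallest ratio is 5/2 in the row of u2, so u2 leaves.

u2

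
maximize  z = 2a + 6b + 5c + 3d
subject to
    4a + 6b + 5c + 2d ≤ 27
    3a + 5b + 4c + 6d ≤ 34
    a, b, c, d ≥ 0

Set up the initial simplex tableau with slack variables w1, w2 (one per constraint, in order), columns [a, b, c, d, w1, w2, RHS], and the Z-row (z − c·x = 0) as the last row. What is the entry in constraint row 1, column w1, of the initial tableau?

Slack w1 belongs to constraint 1; its column is the unit vector e_1, so the entry in row 1 is 1.

1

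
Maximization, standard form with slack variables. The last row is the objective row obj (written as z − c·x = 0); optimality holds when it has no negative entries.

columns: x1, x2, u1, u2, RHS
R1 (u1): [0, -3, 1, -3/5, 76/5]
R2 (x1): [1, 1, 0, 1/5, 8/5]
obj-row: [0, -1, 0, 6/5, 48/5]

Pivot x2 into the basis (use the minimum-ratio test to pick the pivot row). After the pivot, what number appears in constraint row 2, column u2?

1/5

Ratio test on column x2 — row 1: entry -3 ≤ 0; row 2: (8/5)/1 = 8/5. Minimum is 8/5 at row 2 (x1 leaves); pivot element 1.
Divide row 2 by 1; eliminate column x2 from the other rows.
In the new row 2, the u2 entry is the old entry divided by the pivot: (1/5)/1 = 1/5.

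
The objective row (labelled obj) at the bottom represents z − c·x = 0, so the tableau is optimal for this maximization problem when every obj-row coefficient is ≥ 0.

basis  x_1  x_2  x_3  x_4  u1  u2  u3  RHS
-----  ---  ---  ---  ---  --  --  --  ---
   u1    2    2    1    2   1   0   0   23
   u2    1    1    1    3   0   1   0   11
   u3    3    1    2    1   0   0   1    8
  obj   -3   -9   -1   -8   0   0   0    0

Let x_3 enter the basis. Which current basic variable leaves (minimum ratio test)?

Column x_3 entries and ratios — u1: 23/1 = 23; u2: 11/1 = 11; u3: 8/2 = 4.
Smallest ratio is 4 in the row of u3, so u3 leaves.

u3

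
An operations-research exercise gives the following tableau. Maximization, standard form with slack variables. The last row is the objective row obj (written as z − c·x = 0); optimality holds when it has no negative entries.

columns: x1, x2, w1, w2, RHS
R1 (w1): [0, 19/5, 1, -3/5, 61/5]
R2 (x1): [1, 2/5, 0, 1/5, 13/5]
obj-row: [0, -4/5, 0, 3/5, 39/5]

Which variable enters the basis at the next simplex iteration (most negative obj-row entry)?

x2

Negative obj-row entries: x2: -4/5.
The most negative is -4/5 in column x2, so x2 enters.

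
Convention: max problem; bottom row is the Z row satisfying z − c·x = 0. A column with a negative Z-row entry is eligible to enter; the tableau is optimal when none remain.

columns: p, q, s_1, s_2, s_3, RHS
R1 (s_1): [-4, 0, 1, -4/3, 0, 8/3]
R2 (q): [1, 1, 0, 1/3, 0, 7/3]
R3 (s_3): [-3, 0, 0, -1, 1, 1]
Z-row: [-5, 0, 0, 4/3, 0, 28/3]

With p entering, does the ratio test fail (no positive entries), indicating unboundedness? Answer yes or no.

Column p has positive entries in row(s) 2, so the ratio test bounds it — not unbounded.

no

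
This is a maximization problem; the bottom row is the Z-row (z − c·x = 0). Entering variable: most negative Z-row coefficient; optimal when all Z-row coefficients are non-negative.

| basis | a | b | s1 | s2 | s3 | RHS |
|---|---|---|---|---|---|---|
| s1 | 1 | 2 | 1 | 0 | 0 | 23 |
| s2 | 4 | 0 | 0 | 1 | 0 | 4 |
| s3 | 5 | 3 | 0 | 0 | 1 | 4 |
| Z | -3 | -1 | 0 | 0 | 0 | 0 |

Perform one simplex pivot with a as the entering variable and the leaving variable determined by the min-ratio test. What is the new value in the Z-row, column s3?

Ratio test on column a — row 1: 23/1 = 23; row 2: 4/4 = 1; row 3: 4/5 = 4/5. Minimum is 4/5 at row 3 (s3 leaves); pivot element 5.
Divide row 3 by 5; eliminate column a from the other rows.
Z-row update in column s3: 0 − (-3)·(1/5) = 3/5.

3/5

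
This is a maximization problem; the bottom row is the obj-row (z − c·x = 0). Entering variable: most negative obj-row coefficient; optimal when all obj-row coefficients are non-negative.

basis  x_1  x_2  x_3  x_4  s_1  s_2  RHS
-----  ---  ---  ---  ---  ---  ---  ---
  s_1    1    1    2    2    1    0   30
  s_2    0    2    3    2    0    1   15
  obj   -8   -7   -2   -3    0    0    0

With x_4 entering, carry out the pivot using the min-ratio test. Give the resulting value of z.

45/2

Ratio test on column x_4 — row 1: 30/2 = 15; row 2: 15/2 = 15/2. Minimum is 15/2 at row 2 (s_2 leaves); pivot element 2.
Pivot on row 2; the obj-row RHS becomes 0 − (-3)·(15/2) = 45/2.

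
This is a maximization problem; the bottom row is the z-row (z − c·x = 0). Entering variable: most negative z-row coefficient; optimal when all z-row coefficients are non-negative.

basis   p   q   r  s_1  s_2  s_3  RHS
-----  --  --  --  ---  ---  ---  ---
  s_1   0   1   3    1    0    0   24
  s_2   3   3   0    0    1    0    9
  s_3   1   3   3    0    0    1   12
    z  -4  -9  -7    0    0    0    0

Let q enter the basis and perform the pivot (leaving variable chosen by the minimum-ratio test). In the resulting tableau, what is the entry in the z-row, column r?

-7

Ratio test on column q — row 1: 24/1 = 24; row 2: 9/3 = 3; row 3: 12/3 = 4. Minimum is 3 at row 2 (s_2 leaves); pivot element 3.
Divide row 2 by 3; eliminate column q from the other rows.
z-row update in column r: -7 − (-9)·0 = -7.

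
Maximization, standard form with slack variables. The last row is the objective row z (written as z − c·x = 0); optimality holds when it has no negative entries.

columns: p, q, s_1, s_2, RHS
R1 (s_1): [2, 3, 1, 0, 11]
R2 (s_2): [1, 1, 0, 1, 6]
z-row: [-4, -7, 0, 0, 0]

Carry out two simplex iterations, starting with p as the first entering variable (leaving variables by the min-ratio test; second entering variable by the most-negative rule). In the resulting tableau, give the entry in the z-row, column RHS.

77/3

Ratio test on column p — row 1: 11/2 = 11/2; row 2: 6/1 = 6. Minimum is 11/2 at row 1 (s_1 leaves); pivot element 2.
Divide row 1 by 2; eliminate column p from the other rows.
Second iteration: most negative z-row entry is -1 in column q, so q enters.
Ratio test on column q — row 1: (11/2)/(3/2) = 11/3; row 2: entry -1/2 ≤ 0. Minimum is 11/3 at row 1 (p leaves); pivot element 3/2.
Divide row 1 by 3/2; eliminate column q from the other rows.
After both pivots, the entry at the z-row, column RHS is 77/3.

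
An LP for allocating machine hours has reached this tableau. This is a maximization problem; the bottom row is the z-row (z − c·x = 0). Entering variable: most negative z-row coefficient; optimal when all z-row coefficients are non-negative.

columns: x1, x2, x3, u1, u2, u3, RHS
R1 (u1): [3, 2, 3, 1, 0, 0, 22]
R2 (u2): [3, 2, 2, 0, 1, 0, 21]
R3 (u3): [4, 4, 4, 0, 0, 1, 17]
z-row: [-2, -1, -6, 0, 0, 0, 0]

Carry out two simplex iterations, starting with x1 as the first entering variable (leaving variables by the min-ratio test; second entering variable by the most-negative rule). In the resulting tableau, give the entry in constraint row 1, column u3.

-3/4

Ratio test on column x1 — row 1: 22/3 = 22/3; row 2: 21/3 = 7; row 3: 17/4 = 17/4. Minimum is 17/4 at row 3 (u3 leaves); pivot element 4.
Divide row 3 by 4; eliminate column x1 from the other rows.
Second iteration: most negative z-row entry is -4 in column x3, so x3 enters.
Ratio test on column x3 — row 1: entry 0 ≤ 0; row 2: entry -1 ≤ 0; row 3: (17/4)/1 = 17/4. Minimum is 17/4 at row 3 (x1 leaves); pivot element 1.
Divide row 3 by 1; eliminate column x3 from the other rows.
After both pivots, the entry at constraint row 1, column u3 is -3/4.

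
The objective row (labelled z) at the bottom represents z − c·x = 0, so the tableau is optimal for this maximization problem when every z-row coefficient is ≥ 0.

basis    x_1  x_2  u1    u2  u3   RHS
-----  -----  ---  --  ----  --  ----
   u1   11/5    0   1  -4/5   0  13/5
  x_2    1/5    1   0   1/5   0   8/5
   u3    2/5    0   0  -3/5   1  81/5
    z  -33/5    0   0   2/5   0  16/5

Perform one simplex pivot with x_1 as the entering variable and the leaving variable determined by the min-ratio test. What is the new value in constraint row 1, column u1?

Ratio test on column x_1 — row 1: (13/5)/(11/5) = 13/11; row 2: (8/5)/(1/5) = 8; row 3: (81/5)/(2/5) = 81/2. Minimum is 13/11 at row 1 (u1 leaves); pivot element 11/5.
Divide row 1 by 11/5; eliminate column x_1 from the other rows.
In the new row 1, the u1 entry is the old entry divided by the pivot: 1/(11/5) = 5/11.

5/11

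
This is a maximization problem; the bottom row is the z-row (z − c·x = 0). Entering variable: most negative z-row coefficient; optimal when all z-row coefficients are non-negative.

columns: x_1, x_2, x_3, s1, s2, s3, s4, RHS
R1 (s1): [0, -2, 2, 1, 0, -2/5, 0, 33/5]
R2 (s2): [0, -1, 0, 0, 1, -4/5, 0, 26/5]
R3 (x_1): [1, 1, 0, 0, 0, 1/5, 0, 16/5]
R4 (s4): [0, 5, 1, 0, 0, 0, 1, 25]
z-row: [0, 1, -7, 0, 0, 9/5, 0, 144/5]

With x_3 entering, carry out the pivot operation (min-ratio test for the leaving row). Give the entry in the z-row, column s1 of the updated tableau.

Ratio test on column x_3 — row 1: (33/5)/2 = 33/10; row 2: entry 0 ≤ 0; row 3: entry 0 ≤ 0; row 4: 25/1 = 25. Minimum is 33/10 at row 1 (s1 leaves); pivot element 2.
Divide row 1 by 2; eliminate column x_3 from the other rows.
z-row update in column s1: 0 − (-7)·(1/2) = 7/2.

7/2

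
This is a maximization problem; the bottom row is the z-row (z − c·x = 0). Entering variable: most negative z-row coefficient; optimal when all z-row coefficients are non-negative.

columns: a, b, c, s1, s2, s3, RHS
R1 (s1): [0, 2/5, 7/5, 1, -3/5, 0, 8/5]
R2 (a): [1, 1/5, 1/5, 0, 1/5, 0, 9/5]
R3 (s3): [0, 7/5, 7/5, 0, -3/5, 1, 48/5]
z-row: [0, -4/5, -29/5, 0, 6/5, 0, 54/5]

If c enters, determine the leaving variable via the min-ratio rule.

Column c entries and ratios — s1: (8/5)/(7/5) = 8/7; a: (9/5)/(1/5) = 9; s3: (48/5)/(7/5) = 48/7.
Smallest ratio is 8/7 in the row of s1, so s1 leaves.

s1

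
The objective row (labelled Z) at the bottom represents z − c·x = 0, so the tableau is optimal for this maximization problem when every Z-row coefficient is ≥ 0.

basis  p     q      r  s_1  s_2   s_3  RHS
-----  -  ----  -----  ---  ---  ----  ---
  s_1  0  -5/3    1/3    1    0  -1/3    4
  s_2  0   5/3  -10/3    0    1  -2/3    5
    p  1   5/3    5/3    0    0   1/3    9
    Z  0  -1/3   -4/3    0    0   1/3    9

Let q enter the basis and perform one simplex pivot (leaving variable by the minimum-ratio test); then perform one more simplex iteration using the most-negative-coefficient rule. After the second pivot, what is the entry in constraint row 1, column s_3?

Ratio test on column q — row 1: entry -5/3 ≤ 0; row 2: 5/(5/3) = 3; row 3: 9/(5/3) = 27/5. Minimum is 3 at row 2 (s_2 leaves); pivot element 5/3.
Divide row 2 by 5/3; eliminate column q from the other rows.
Second iteration: most negative Z-row entry is -2 in column r, so r enters.
Ratio test on column r — row 1: entry -3 ≤ 0; row 2: entry -2 ≤ 0; row 3: 4/5 = 4/5. Minimum is 4/5 at row 3 (p leaves); pivot element 5.
Divide row 3 by 5; eliminate column r from the other rows.
After both pivots, the entry at constraint row 1, column s_3 is -2/5.

-2/5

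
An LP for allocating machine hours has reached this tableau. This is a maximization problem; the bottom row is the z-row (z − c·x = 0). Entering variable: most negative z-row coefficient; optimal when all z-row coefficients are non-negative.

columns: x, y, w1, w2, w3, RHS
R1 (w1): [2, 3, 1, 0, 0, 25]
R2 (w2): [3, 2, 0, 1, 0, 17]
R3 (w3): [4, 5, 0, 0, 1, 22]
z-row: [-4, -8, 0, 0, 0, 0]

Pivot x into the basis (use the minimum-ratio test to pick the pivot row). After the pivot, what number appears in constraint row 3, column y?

5/4

Ratio test on column x — row 1: 25/2 = 25/2; row 2: 17/3 = 17/3; row 3: 22/4 = 11/2. Minimum is 11/2 at row 3 (w3 leaves); pivot element 4.
Divide row 3 by 4; eliminate column x from the other rows.
In the new row 3, the y entry is the old entry divided by the pivot: 5/4 = 5/4.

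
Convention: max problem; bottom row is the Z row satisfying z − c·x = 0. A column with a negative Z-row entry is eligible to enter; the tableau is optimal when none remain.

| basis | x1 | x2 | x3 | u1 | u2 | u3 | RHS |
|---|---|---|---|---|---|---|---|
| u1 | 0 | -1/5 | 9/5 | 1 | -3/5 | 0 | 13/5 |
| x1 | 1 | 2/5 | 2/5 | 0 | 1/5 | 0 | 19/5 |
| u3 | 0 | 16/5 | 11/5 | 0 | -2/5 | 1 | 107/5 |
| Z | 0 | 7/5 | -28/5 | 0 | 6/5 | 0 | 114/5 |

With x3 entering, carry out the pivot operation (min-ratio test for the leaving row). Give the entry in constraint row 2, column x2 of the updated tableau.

Ratio test on column x3 — row 1: (13/5)/(9/5) = 13/9; row 2: (19/5)/(2/5) = 19/2; row 3: (107/5)/(11/5) = 107/11. Minimum is 13/9 at row 1 (u1 leaves); pivot element 9/5.
Divide row 1 by 9/5; eliminate column x3 from the other rows.
Row 2 update in column x2: 2/5 − (2/5)·(-1/9) = 4/9.

4/9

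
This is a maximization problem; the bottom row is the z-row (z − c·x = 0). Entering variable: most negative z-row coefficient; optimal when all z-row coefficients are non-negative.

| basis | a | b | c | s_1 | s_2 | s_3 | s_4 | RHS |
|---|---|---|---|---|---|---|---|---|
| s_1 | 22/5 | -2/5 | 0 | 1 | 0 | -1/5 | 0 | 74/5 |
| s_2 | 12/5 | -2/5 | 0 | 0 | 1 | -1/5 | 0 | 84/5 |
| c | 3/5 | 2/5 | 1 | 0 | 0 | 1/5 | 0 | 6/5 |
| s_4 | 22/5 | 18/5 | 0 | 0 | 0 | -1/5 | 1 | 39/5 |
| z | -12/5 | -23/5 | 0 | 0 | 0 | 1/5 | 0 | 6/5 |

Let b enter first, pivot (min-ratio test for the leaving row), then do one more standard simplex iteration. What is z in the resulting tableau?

Ratio test on column b — row 1: entry -2/5 ≤ 0; row 2: entry -2/5 ≤ 0; row 3: (6/5)/(2/5) = 3; row 4: (39/5)/(18/5) = 13/6. Minimum is 13/6 at row 4 (s_4 leaves); pivot element 18/5.
Pivot on row 4; the z-row RHS becomes 6/5 − (-23/5)·(13/6) = 67/6.
Next entering variable (most negative z-row entry -1/18): s_3.
Ratio test on column s_3 — row 1: entry -2/9 ≤ 0; row 2: entry -2/9 ≤ 0; row 3: (1/3)/(2/9) = 3/2; row 4: entry -1/18 ≤ 0. Minimum is 3/2 at row 3 (c leaves); pivot element 2/9.
After the second pivot the z-row RHS is 67/6 − (-1/18)·(3/2) = 45/4.

45/4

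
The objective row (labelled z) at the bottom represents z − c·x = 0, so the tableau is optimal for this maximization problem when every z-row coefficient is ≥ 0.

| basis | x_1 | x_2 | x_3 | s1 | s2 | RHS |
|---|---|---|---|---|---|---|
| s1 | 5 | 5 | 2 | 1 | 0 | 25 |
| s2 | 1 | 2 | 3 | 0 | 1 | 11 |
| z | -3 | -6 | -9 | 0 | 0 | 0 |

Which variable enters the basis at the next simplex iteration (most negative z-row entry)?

x_3

Negative z-row entries: x_1: -3, x_2: -6, x_3: -9.
The most negative is -9 in column x_3, so x_3 enters.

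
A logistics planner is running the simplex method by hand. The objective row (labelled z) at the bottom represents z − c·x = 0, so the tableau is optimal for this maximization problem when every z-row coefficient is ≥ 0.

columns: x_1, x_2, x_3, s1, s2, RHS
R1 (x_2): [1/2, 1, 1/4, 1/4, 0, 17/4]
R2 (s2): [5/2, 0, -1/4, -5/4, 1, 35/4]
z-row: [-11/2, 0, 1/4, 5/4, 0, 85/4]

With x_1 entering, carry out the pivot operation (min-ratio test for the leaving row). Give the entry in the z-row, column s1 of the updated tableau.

-3/2

Ratio test on column x_1 — row 1: (17/4)/(1/2) = 17/2; row 2: (35/4)/(5/2) = 7/2. Minimum is 7/2 at row 2 (s2 leaves); pivot element 5/2.
Divide row 2 by 5/2; eliminate column x_1 from the other rows.
z-row update in column s1: 5/4 − (-11/2)·(-1/2) = -3/2.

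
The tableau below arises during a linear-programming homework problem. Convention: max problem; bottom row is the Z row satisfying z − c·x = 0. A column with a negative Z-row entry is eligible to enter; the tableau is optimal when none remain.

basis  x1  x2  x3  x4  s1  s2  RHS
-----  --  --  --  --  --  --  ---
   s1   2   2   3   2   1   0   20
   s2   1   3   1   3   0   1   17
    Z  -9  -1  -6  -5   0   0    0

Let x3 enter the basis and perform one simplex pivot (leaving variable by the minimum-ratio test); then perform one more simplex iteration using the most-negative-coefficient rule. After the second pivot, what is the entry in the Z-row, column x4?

Ratio test on column x3 — row 1: 20/3 = 20/3; row 2: 17/1 = 17. Minimum is 20/3 at row 1 (s1 leaves); pivot element 3.
Divide row 1 by 3; eliminate column x3 from the other rows.
Second iteration: most negative Z-row entry is -5 in column x1, so x1 enters.
Ratio test on column x1 — row 1: (20/3)/(2/3) = 10; row 2: (31/3)/(1/3) = 31. Minimum is 10 at row 1 (x3 leaves); pivot element 2/3.
Divide row 1 by 2/3; eliminate column x1 from the other rows.
After both pivots, the entry at the Z-row, column x4 is 4.

4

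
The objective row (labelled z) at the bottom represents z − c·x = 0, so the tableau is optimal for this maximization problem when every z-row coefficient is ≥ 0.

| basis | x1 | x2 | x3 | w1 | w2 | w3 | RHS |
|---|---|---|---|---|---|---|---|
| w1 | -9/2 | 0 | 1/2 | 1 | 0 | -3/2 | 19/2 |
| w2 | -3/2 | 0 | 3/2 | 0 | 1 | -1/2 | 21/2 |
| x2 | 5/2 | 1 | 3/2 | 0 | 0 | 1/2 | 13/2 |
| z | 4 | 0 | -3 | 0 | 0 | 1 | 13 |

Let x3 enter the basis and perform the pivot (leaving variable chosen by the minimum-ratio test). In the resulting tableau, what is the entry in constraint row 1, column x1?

-16/3

Ratio test on column x3 — row 1: (19/2)/(1/2) = 19; row 2: (21/2)/(3/2) = 7; row 3: (13/2)/(3/2) = 13/3. Minimum is 13/3 at row 3 (x2 leaves); pivot element 3/2.
Divide row 3 by 3/2; eliminate column x3 from the other rows.
Row 1 update in column x1: -9/2 − (1/2)·(5/3) = -16/3.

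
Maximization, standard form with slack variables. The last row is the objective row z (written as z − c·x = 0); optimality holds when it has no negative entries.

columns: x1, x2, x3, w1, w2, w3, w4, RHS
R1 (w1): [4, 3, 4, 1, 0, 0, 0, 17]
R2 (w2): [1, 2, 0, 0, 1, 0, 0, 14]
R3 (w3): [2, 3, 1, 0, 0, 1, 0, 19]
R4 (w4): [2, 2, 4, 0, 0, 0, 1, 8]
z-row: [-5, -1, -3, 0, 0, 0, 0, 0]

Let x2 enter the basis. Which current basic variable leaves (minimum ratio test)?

Column x2 entries and ratios — w1: 17/3 = 17/3; w2: 14/2 = 7; w3: 19/3 = 19/3; w4: 8/2 = 4.
Smallest ratio is 4 in the row of w4, so w4 leaves.

w4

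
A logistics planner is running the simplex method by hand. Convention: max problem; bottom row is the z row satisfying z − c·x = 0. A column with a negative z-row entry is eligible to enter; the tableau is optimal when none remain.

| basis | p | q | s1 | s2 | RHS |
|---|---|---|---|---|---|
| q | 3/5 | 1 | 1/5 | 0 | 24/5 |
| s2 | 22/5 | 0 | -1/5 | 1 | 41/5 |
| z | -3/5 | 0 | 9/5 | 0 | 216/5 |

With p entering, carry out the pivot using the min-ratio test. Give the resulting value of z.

975/22

Ratio test on column p — row 1: (24/5)/(3/5) = 8; row 2: (41/5)/(22/5) = 41/22. Minimum is 41/22 at row 2 (s2 leaves); pivot element 22/5.
Pivot on row 2; the z-row RHS becomes 216/5 − (-3/5)·(41/22) = 975/22.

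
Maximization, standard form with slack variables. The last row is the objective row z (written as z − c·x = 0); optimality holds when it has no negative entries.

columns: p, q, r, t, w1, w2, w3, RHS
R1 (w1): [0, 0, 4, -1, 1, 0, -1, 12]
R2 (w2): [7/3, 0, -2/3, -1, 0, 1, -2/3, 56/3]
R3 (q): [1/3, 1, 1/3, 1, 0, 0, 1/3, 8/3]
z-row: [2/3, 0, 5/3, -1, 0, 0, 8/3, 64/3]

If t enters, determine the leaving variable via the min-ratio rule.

q

Column t entries and ratios — w1: -1 ≤ 0, skip; w2: -1 ≤ 0, skip; q: (8/3)/1 = 8/3.
Smallest ratio is 8/3 in the row of q, so q leaves.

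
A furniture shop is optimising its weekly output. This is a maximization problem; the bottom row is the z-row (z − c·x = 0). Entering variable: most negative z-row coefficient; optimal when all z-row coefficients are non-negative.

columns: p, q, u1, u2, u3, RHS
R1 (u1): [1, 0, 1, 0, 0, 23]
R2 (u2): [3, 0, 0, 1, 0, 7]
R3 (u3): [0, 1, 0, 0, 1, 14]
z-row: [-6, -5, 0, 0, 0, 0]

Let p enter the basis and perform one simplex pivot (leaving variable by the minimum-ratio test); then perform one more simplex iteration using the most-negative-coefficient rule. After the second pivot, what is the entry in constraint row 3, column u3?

1

Ratio test on column p — row 1: 23/1 = 23; row 2: 7/3 = 7/3; row 3: entry 0 ≤ 0. Minimum is 7/3 at row 2 (u2 leaves); pivot element 3.
Divide row 2 by 3; eliminate column p from the other rows.
Second iteration: most negative z-row entry is -5 in column q, so q enters.
Ratio test on column q — row 1: entry 0 ≤ 0; row 2: entry 0 ≤ 0; row 3: 14/1 = 14. Minimum is 14 at row 3 (u3 leaves); pivot element 1.
Divide row 3 by 1; eliminate column q from the other rows.
After both pivots, the entry at constraint row 3, column u3 is 1.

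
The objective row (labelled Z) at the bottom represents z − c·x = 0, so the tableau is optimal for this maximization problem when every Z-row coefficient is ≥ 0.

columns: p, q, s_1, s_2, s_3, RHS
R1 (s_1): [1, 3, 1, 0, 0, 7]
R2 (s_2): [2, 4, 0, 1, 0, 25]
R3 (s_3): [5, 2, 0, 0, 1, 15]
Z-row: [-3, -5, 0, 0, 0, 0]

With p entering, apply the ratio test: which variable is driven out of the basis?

Column p entries and ratios — s_1: 7/1 = 7; s_2: 25/2 = 25/2; s_3: 15/5 = 3.
Smallest ratio is 3 in the row of s_3, so s_3 leaves.

s_3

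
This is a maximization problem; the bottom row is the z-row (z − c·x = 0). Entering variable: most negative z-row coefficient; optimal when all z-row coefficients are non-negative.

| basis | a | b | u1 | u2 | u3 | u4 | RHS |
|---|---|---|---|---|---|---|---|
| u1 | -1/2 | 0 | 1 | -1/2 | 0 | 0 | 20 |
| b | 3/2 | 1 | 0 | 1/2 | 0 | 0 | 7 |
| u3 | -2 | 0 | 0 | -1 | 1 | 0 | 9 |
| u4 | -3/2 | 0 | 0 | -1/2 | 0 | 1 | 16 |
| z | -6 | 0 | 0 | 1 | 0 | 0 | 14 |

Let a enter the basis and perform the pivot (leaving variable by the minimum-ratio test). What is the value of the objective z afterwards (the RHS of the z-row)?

42

Ratio test on column a — row 1: entry -1/2 ≤ 0; row 2: 7/(3/2) = 14/3; row 3: entry -2 ≤ 0; row 4: entry -3/2 ≤ 0. Minimum is 14/3 at row 2 (b leaves); pivot element 3/2.
Pivot on row 2; the z-row RHS becomes 14 − (-6)·(14/3) = 42.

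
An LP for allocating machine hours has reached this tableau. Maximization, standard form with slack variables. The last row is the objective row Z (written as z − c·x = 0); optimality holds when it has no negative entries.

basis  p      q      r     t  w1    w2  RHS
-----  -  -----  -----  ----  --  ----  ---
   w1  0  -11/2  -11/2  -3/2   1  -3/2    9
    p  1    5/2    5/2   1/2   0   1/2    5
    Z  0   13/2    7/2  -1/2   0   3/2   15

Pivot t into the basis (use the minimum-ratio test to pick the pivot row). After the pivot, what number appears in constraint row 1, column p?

3

Ratio test on column t — row 1: entry -3/2 ≤ 0; row 2: 5/(1/2) = 10. Minimum is 10 at row 2 (p leaves); pivot element 1/2.
Divide row 2 by 1/2; eliminate column t from the other rows.
Row 1 update in column p: 0 − (-3/2)·2 = 3.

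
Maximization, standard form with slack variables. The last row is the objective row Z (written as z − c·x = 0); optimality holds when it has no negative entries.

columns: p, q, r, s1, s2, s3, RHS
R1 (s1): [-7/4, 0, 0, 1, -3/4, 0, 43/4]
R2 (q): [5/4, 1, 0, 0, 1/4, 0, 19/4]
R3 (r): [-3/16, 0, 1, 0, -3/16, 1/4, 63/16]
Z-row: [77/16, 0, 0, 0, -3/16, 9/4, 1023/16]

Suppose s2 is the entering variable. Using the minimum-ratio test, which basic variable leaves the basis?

q

Column s2 entries and ratios — s1: -3/4 ≤ 0, skip; q: (19/4)/(1/4) = 19; r: -3/16 ≤ 0, skip.
Smallest ratio is 19 in the row of q, so q leaves.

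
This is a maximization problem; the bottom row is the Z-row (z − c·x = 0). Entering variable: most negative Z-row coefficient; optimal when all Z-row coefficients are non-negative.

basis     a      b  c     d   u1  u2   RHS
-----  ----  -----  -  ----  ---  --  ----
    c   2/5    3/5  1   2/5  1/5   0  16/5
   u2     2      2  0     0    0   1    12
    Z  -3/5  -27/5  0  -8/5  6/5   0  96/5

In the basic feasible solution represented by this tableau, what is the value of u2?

u2 is basic (row 2); its value is the RHS of that row, 12.

12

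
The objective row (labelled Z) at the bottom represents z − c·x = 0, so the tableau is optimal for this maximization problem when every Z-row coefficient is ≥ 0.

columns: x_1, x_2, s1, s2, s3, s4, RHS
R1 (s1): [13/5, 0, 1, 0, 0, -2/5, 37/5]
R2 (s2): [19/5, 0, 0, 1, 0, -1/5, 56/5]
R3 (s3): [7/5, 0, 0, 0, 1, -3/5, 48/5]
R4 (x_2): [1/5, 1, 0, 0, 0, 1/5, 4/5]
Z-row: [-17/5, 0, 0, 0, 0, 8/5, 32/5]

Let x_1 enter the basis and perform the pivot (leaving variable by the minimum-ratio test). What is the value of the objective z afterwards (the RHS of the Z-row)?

Ratio test on column x_1 — row 1: (37/5)/(13/5) = 37/13; row 2: (56/5)/(19/5) = 56/19; row 3: (48/5)/(7/5) = 48/7; row 4: (4/5)/(1/5) = 4. Minimum is 37/13 at row 1 (s1 leaves); pivot element 13/5.
Pivot on row 1; the Z-row RHS becomes 32/5 − (-17/5)·(37/13) = 209/13.

209/13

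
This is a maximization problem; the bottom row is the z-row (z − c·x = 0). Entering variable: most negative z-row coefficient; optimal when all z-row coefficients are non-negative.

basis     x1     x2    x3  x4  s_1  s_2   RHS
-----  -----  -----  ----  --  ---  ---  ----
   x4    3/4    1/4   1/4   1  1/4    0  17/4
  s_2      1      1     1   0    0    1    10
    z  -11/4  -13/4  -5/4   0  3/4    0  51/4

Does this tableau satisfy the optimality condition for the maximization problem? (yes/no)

The z-row has a negative entry -13/4 in column x2, so it is not optimal.

no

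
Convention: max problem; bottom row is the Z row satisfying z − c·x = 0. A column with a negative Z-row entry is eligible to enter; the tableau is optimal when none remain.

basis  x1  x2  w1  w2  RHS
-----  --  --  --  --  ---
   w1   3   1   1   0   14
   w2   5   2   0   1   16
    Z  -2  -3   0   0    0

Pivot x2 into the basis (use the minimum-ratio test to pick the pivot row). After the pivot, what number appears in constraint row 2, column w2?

Ratio test on column x2 — row 1: 14/1 = 14; row 2: 16/2 = 8. Minimum is 8 at row 2 (w2 leaves); pivot element 2.
Divide row 2 by 2; eliminate column x2 from the other rows.
In the new row 2, the w2 entry is the old entry divided by the pivot: 1/2 = 1/2.

1/2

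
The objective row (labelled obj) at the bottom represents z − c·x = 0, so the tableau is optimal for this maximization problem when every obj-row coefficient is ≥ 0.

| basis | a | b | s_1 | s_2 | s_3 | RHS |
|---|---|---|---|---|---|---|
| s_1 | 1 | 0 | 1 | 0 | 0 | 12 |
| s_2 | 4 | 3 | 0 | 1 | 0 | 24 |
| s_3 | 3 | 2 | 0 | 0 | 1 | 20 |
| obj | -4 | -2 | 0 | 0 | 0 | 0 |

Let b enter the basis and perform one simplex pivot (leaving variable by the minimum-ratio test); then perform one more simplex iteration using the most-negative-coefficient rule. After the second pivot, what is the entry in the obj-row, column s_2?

1

Ratio test on column b — row 1: entry 0 ≤ 0; row 2: 24/3 = 8; row 3: 20/2 = 10. Minimum is 8 at row 2 (s_2 leaves); pivot element 3.
Divide row 2 by 3; eliminate column b from the other rows.
Second iteration: most negative obj-row entry is -4/3 in column a, so a enters.
Ratio test on column a — row 1: 12/1 = 12; row 2: 8/(4/3) = 6; row 3: 4/(1/3) = 12. Minimum is 6 at row 2 (b leaves); pivot element 4/3.
Divide row 2 by 4/3; eliminate column a from the other rows.
After both pivots, the entry at the obj-row, column s_2 is 1.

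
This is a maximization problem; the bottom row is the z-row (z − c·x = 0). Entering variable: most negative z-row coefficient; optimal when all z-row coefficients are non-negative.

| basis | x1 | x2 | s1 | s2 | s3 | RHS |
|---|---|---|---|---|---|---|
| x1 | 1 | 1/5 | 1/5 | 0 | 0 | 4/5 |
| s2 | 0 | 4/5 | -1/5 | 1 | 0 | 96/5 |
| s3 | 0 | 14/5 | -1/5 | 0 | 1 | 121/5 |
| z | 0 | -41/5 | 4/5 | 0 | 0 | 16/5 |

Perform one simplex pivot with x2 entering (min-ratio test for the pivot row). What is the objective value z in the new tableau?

Ratio test on column x2 — row 1: (4/5)/(1/5) = 4; row 2: (96/5)/(4/5) = 24; row 3: (121/5)/(14/5) = 121/14. Minimum is 4 at row 1 (x1 leaves); pivot element 1/5.
Pivot on row 1; the z-row RHS becomes 16/5 − (-41/5)·4 = 36.

36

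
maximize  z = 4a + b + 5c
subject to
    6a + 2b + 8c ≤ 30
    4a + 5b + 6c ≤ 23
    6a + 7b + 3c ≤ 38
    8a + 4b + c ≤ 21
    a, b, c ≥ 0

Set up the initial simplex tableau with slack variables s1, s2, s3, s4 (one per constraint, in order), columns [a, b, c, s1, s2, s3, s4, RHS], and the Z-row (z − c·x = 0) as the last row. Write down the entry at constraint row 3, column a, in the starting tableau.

Constraint 3 has coefficient 6 on a.

6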